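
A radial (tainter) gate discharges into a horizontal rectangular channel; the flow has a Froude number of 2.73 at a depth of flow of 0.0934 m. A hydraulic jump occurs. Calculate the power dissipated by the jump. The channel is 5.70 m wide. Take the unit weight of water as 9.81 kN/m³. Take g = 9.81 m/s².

P = 1.29 kW

Fr₁ = 2.73 (given).
By Bélanger, y₂/y₁ = ½[√(1 + 8Fr₁²) − 1] = ½[√60.62 − 1] = 3.39.
y₂ = 3.39 × 0.0934 = 0.317 m.
V₁ = Fr₁·√(g·y₁) = 2.73×√(9.81×0.0934) = 2.61 m/s; q = V₁·y₁ = 0.244 m²/s. V₂ = q/y₂ = 0.244/0.317 = 0.770 m/s. E₁ = y₁ + V₁²/2g = 0.441 m; E₂ = y₂ + V₂²/2g = 0.347 m. ΔE = E₁ − E₂ = 0.0943 m.
Q = q·b = 0.244 × 5.70 = 1.39 m³/s. P = γ·Q·ΔE = 9.81 × 1.39 × 0.0943 = 1.29 kW.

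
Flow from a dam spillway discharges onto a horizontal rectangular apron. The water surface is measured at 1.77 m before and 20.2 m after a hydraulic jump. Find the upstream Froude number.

Fr₁ = 8.42

For a rectangular channel the momentum equation gives q² = ½·g·y₁·y₂·(y₁ + y₂) = ½×9.81×1.77×20.2×22.0 = 3853.
q = √3853 = 62.1 m²/s.
V₁ = q/y₁ = 35.1 m/s; Fr₁ = V₁/√(g·y₁) = 8.42.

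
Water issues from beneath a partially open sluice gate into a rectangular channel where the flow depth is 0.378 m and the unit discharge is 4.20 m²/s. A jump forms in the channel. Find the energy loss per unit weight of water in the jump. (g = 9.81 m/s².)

V₁ = q/y₁ = 4.20/0.378 = 11.1 m/s. Fr₁ = V₁/√(g·y₁) = 11.1/√(9.81×0.378) = 5.77.
From the momentum equation for a rectangular channel, y₂/y₁ = ½[√(1 + 8Fr₁²) − 1] = ½[√267.3 − 1] = 7.68.
y₂ = 7.68 × 0.378 = 2.90 m.
Head loss: ΔE = (y₂ − y₁)³/(4y₁y₂) = (2.90 − 0.378)³/(4×0.378×2.90) = 16.1/4.39 = 3.66 m.

ΔE = 3.66 m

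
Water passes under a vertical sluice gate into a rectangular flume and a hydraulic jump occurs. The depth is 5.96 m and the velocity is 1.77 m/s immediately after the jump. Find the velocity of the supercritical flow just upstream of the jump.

V₁ = 18.1 m/s

Fr₂ = V₂/√(g·y₂) = 1.77/√(9.81×5.96) = 0.231.
The Bélanger relation is symmetric: y₁/y₂ = ½[√(1 + 8Fr₂²) − 1] = ½[√1.429 − 1] = 0.0976.
y₁ = 0.0976 × 5.96 = 0.582 m.
V₁ = q/y₁ = 10.5/0.582 = 18.1 m/s.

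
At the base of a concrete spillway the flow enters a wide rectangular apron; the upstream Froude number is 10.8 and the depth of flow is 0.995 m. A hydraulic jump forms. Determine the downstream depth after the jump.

Fr₁ = 10.8 (given).
From the momentum equation for a rectangular channel, y₂/y₁ = ½[√(1 + 8Fr₁²) − 1] = ½[√934.1 − 1] = 14.8.
y₂ = 14.8 × 0.995 = 14.7 m.

y₂ = 14.7 m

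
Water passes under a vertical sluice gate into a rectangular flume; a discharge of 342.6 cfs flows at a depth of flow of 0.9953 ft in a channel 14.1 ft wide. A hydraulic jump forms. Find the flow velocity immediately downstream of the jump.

V₂ = 4.345 ft/s

q = Q/b = 342.6/14.1 = 24.30 ft²/s; V₁ = q/y₁ = 24.41 ft/s. Fr₁ = V₁/√(g·y₁) = 4.312.
By Bélanger, y₂/y₁ = ½[√(1 + 8Fr₁²) − 1] = ½[√149.77 − 1] = 5.619.
y₂ = 5.619 × 0.9953 = 5.593 ft.
V₂ = q/y₂ = 24.30/5.593 = 4.345 ft/s.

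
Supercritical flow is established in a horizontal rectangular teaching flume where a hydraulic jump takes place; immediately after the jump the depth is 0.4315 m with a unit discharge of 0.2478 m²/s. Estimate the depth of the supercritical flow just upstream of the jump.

y₁ = 0.05913 m

V₂ = q/y₂ = 0.2478/0.4315 = 0.5743 m/s; Fr₂ = V₂/√(g·y₂) = 0.2791.
Applying the sequent-depth relation in reverse, y₁/y₂ = ½[√(1 + 8Fr₂²) − 1] = ½[√1.6233 − 1] = 0.1370.
y₁ = 0.1370 × 0.4315 = 0.05913 m.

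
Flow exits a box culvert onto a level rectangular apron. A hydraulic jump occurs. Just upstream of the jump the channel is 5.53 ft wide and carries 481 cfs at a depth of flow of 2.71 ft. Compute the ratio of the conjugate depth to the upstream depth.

y₂/y₁ = 4.38

q = Q/b = 481/5.53 = 87.0 ft²/s; V₁ = q/y₁ = 32.1 ft/s. Fr₁ = V₁/√(g·y₁) = 3.44.
By Bélanger, y₂/y₁ = ½[√(1 + 8Fr₁²) − 1] = ½[√95.44 − 1] = 4.38.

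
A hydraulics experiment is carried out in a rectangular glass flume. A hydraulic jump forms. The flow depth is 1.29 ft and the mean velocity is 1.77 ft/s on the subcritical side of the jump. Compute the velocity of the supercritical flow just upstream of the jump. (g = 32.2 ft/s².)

V₁ = 13.3 ft/s

Fr₂ = V₂/√(g·y₂) = 1.77/√(32.2×1.29) = 0.275.
Applying the sequent-depth relation in reverse, y₁/y₂ = ½[√(1 + 8Fr₂²) − 1] = ½[√1.603 − 1] = 0.133.
y₁ = 0.133 × 1.29 = 0.172 ft.
V₁ = q/y₁ = 2.28/0.172 = 13.3 ft/s.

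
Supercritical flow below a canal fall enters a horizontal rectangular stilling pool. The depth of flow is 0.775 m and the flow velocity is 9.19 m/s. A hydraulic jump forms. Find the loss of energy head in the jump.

ΔE = 1.55 m

Fr₁ = V₁/√(g·y₁) = 9.19/√(9.81×0.775) = 3.33.
By Bélanger, y₂/y₁ = ½[√(1 + 8Fr₁²) − 1] = ½[√89.87 − 1] = 4.24.
y₂ = 4.24 × 0.775 = 3.29 m.
q = V₁·y₁ = 9.19 × 0.775 = 7.12 m²/s. V₂ = q/y₂ = 7.12/3.29 = 2.17 m/s. E₁ = y₁ + V₁²/2g = 5.08 m; E₂ = y₂ + V₂²/2g = 3.53 m. ΔE = E₁ − E₂ = 1.55 m.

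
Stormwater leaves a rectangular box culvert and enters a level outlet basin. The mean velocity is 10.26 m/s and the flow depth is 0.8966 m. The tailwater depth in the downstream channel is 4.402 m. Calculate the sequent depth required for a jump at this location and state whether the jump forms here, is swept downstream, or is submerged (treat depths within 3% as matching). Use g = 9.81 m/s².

y₂ = 3.961 m; the jump is submerged

Fr₁ = V₁/√(g·y₁) = 10.26/√(9.81×0.8966) = 3.460.
Conjugate-depth relation: y₂/y₁ = ½[√(1 + 8Fr₁²) − 1] = ½[√96.745 − 1] = 4.418.
y₂ = 4.418 × 0.8966 = 3.961 m.
Tailwater y_tw = 4.402 m: y_tw > y₂, so the jump is submerged.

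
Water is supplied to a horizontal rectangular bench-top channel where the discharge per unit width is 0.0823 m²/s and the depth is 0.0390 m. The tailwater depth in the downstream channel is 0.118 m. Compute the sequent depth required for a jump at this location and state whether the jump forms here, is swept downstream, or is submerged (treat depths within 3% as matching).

V₁ = q/y₁ = 0.0823/0.0390 = 2.11 m/s. Fr₁ = V₁/√(g·y₁) = 2.11/√(9.81×0.0390) = 3.41.
Sequent-depth ratio: y₂/y₁ = ½[√(1 + 8Fr₁²) − 1] = ½[√94.12 − 1] = 4.35.
y₂ = 4.35 × 0.0390 = 0.170 m.
Tailwater y_tw = 0.118 m: y_tw < y₂, so the jump is swept downstream.

y₂ = 0.170 m; the jump is swept downstream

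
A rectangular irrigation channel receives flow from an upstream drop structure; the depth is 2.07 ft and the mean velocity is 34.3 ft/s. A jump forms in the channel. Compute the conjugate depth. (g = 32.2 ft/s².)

y₂ = 11.3 ft

Fr₁ = V₁/√(g·y₁) = 34.3/√(32.2×2.07) = 4.20.
By Bélanger, y₂/y₁ = ½[√(1 + 8Fr₁²) − 1] = ½[√142.2 − 1] = 5.46.
y₂ = 5.46 × 2.07 = 11.3 ft.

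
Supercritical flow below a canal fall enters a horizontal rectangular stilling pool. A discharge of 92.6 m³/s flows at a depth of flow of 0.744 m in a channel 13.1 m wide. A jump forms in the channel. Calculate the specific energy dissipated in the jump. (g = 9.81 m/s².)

q = Q/b = 92.6/13.1 = 7.07 m²/s; V₁ = q/y₁ = 9.50 m/s. Fr₁ = V₁/√(g·y₁) = 3.52.
Conjugate-depth relation: y₂/y₁ = ½[√(1 + 8Fr₁²) − 1] = ½[√99.94 − 1] = 4.50.
y₂ = 4.50 × 0.744 = 3.35 m.
V₂ = q/y₂ = 7.07/3.35 = 2.11 m/s. E₁ = y₁ + V₁²/2g = 5.34 m; E₂ = y₂ + V₂²/2g = 3.57 m. ΔE = E₁ − E₂ = 1.77 m.

ΔE = 1.77 m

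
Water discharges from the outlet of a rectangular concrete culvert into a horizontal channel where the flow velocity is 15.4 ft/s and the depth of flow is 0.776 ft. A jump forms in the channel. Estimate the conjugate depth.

Fr₁ = V₁/√(g·y₁) = 15.4/√(32.2×0.776) = 3.08.
From the momentum equation for a rectangular channel, y₂/y₁ = ½[√(1 + 8Fr₁²) − 1] = ½[√76.93 − 1] = 3.89.
y₂ = 3.89 × 0.776 = 3.02 ft.

y₂ = 3.02 ft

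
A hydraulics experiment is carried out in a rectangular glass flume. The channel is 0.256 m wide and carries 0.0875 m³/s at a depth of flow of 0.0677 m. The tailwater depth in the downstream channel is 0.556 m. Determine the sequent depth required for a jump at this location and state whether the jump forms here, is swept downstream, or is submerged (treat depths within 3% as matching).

y₂ = 0.560 m; the jump forms here

q = Q/b = 0.0875/0.256 = 0.342 m²/s; V₁ = q/y₁ = 5.05 m/s. Fr₁ = V₁/√(g·y₁) = 6.20.
By Bélanger, y₂/y₁ = ½[√(1 + 8Fr₁²) − 1] = ½[√308.0 − 1] = 8.28.
y₂ = 8.28 × 0.0677 = 0.560 m.
Tailwater y_tw = 0.556 m: y_tw ≈ y₂, so the jump forms here.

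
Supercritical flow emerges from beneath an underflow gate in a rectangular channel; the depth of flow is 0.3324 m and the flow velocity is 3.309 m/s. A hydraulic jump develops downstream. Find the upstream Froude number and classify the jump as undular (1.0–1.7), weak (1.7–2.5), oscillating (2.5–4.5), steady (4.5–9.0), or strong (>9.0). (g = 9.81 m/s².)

Fr₁ = 1.832; weak jump

Fr₁ = V₁/√(g·y₁) = 3.309/√(9.81×0.3324) = 1.832.
Fr₁ = 1.832 lies in the weak range.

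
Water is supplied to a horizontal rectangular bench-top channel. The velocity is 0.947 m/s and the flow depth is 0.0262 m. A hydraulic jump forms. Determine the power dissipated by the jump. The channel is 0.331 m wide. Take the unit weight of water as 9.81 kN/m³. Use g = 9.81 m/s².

Fr₁ = V₁/√(g·y₁) = 0.947/√(9.81×0.0262) = 1.87.
By Bélanger, y₂/y₁ = ½[√(1 + 8Fr₁²) − 1] = ½[√28.91 − 1] = 2.19.
y₂ = 2.19 × 0.0262 = 0.0573 m.
q = V₁·y₁ = 0.947 × 0.0262 = 0.0248 m²/s. V₂ = q/y₂ = 0.0248/0.0573 = 0.433 m/s. E₁ = y₁ + V₁²/2g = 0.0719 m; E₂ = y₂ + V₂²/2g = 0.0669 m. ΔE = E₁ − E₂ = 0.00503 m.
Q = q·b = 0.0248 × 0.331 = 0.00821 m³/s. P = γ·Q·ΔE = 9.81 × 0.00821 × 0.00503 = 0.000405 kW.

P = 0.000405 kW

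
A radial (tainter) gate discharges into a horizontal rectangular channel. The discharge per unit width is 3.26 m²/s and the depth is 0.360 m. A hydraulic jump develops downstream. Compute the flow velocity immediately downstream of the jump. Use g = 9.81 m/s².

V₁ = q/y₁ = 3.26/0.360 = 9.06 m/s. Fr₁ = V₁/√(g·y₁) = 9.06/√(9.81×0.360) = 4.82.
Conjugate-depth relation: y₂/y₁ = ½[√(1 + 8Fr₁²) − 1] = ½[√186.8 − 1] = 6.33.
y₂ = 6.33 × 0.360 = 2.28 m.
V₂ = q/y₂ = 3.26/2.28 = 1.43 m/s.

V₂ = 1.43 m/s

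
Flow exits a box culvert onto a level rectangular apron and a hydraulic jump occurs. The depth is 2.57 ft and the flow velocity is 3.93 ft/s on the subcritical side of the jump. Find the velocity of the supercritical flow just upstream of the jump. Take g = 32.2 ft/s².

Fr₂ = V₂/√(g·y₂) = 3.93/√(32.2×2.57) = 0.432.
From the momentum equation (using Fr₂), y₁/y₂ = ½[√(1 + 8Fr₂²) − 1] = ½[√2.493 − 1] = 0.289.
y₁ = 0.289 × 2.57 = 0.744 ft.
V₁ = q/y₁ = 10.1/0.744 = 13.6 ft/s.

V₁ = 13.6 ft/s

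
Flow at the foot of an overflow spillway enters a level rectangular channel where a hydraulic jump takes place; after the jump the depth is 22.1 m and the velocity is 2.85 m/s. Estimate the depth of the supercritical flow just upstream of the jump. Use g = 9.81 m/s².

y₁ = 1.55 m

Fr₂ = V₂/√(g·y₂) = 2.85/√(9.81×22.1) = 0.194.
Applying the sequent-depth relation in reverse, y₁/y₂ = ½[√(1 + 8Fr₂²) − 1] = ½[√1.300 − 1] = 0.0700.
y₁ = 0.0700 × 22.1 = 1.55 m.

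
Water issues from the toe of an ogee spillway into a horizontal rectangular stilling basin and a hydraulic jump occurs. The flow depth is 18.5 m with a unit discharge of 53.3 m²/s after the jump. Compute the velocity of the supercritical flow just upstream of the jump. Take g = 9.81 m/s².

V₁ = 34.2 m/s

V₂ = q/y₂ = 53.3/18.5 = 2.88 m/s; Fr₂ = V₂/√(g·y₂) = 0.214.
Since the conjugate-depth ratio holds either way, y₁/y₂ = ½[√(1 + 8Fr₂²) − 1] = ½[√1.366 − 1] = 0.0844.
y₁ = 0.0844 × 18.5 = 1.56 m.
V₁ = q/y₁ = 53.3/1.56 = 34.2 m/s.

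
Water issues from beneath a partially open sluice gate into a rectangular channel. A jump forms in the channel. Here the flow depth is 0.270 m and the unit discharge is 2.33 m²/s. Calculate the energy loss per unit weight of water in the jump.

V₁ = q/y₁ = 2.33/0.270 = 8.63 m/s. Fr₁ = V₁/√(g·y₁) = 8.63/√(9.81×0.270) = 5.30.
Conjugate-depth relation: y₂/y₁ = ½[√(1 + 8Fr₁²) − 1] = ½[√225.9 − 1] = 7.02.
y₂ = 7.02 × 0.270 = 1.89 m.
V₂ = q/y₂ = 2.33/1.89 = 1.23 m/s. E₁ = y₁ + V₁²/2g = 4.07 m; E₂ = y₂ + V₂²/2g = 1.97 m. ΔE = E₁ − E₂ = 2.09 m.

ΔE = 2.09 m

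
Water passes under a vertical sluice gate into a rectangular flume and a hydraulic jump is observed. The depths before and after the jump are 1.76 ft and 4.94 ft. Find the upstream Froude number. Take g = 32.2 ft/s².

Fr₁ = 2.31

For a rectangular channel the momentum equation gives q² = ½·g·y₁·y₂·(y₁ + y₂) = ½×32.2×1.76×4.94×6.70 = 938.
q = √938 = 30.6 ft²/s.
V₁ = q/y₁ = 17.4 ft/s; Fr₁ = V₁/√(g·y₁) = 2.31.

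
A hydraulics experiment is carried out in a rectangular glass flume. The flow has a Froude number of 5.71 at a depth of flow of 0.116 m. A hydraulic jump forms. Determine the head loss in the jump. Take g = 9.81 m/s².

Fr₁ = 5.71 (given).
Conjugate-depth relation: y₂/y₁ = ½[√(1 + 8Fr₁²) − 1] = ½[√261.8 − 1] = 7.59.
y₂ = 7.59 × 0.116 = 0.881 m.
Head loss: ΔE = (y₂ − y₁)³/(4y₁y₂) = (0.881 − 0.116)³/(4×0.116×0.881) = 0.447/0.409 = 1.09 m.

ΔE = 1.09 m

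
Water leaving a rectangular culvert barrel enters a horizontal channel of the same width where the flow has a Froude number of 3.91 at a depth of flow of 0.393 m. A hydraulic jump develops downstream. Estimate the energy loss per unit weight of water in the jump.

Fr₁ = 3.91 (given).
Conjugate-depth relation: y₂/y₁ = ½[√(1 + 8Fr₁²) − 1] = ½[√123.3 − 1] = 5.05.
y₂ = 5.05 × 0.393 = 1.99 m.
V₁ = Fr₁·√(g·y₁) = 3.91×√(9.81×0.393) = 7.68 m/s; q = V₁·y₁ = 3.02 m²/s. V₂ = q/y₂ = 3.02/1.99 = 1.52 m/s. E₁ = y₁ + V₁²/2g = 3.40 m; E₂ = y₂ + V₂²/2g = 2.10 m. ΔE = E₁ − E₂ = 1.29 m.

ΔE = 1.29 m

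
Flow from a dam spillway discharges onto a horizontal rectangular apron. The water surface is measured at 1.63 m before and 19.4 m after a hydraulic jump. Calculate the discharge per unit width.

q = 57.1 m²/s

For a rectangular channel the momentum equation gives q² = ½·g·y₁·y₂·(y₁ + y₂) = ½×9.81×1.63×19.4×21.0 = 3262.
q = √3262 = 57.1 m²/s.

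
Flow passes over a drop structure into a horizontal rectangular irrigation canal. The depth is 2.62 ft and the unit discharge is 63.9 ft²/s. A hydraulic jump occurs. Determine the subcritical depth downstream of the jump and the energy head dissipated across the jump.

V₁ = q/y₁ = 63.9/2.62 = 24.4 ft/s. Fr₁ = V₁/√(g·y₁) = 24.4/√(32.2×2.62) = 2.66.
From the momentum equation for a rectangular channel, y₂/y₁ = ½[√(1 + 8Fr₁²) − 1] = ½[√57.41 − 1] = 3.29.
y₂ = 3.29 × 2.62 = 8.62 ft.
V₂ = q/y₂ = 63.9/8.62 = 7.42 ft/s. E₁ = y₁ + V₁²/2g = 11.9 ft; E₂ = y₂ + V₂²/2g = 9.47 ft. ΔE = E₁ − E₂ = 2.39 ft.

y₂ = 8.62 ft; ΔE = 2.39 ft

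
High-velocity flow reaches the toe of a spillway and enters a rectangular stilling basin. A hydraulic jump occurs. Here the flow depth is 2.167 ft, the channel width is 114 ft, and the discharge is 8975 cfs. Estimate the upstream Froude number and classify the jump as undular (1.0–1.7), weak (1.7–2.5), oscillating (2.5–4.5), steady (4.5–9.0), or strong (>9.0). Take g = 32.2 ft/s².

Fr₁ = 4.349; oscillating jump

q = Q/b = 8975/114 = 78.73 ft²/s; V₁ = q/y₁ = 36.33 ft/s. Fr₁ = V₁/√(g·y₁) = 4.349.
Fr₁ = 4.349 lies in the oscillating range.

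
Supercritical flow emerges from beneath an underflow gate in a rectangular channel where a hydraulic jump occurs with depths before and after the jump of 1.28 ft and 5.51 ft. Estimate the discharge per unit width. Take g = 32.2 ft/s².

For a rectangular channel the momentum equation gives q² = ½·g·y₁·y₂·(y₁ + y₂) = ½×32.2×1.28×5.51×6.79 = 771.
q = √771 = 27.8 ft²/s.

q = 27.8 ft²/s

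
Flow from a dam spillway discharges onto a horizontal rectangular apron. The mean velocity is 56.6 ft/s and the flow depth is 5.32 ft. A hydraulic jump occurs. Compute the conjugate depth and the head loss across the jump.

y₂ = 30.0 ft; ΔE = 23.5 ft

Fr₁ = V₁/√(g·y₁) = 56.6/√(32.2×5.32) = 4.32.
Sequent-depth ratio: y₂/y₁ = ½[√(1 + 8Fr₁²) − 1] = ½[√150.6 − 1] = 5.64.
y₂ = 5.64 × 5.32 = 30.0 ft.
q = V₁·y₁ = 56.6 × 5.32 = 301 ft²/s. V₂ = q/y₂ = 301/30.0 = 10.0 ft/s. E₁ = y₁ + V₁²/2g = 55.1 ft; E₂ = y₂ + V₂²/2g = 31.6 ft. ΔE = E₁ − E₂ = 23.5 ft.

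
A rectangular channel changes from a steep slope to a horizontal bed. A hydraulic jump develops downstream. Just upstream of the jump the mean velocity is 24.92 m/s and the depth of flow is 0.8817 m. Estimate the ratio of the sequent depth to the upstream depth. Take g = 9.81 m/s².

Fr₁ = V₁/√(g·y₁) = 24.92/√(9.81×0.8817) = 8.473.
From the momentum equation for a rectangular channel, y₂/y₁ = ½[√(1 + 8Fr₁²) − 1] = ½[√575.38 − 1] = 11.49.

y₂/y₁ = 11.49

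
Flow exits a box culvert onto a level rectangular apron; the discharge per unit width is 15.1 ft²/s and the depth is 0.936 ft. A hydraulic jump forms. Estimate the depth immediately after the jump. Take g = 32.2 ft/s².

V₁ = q/y₁ = 15.1/0.936 = 16.1 ft/s. Fr₁ = V₁/√(g·y₁) = 16.1/√(32.2×0.936) = 2.94.
Sequent-depth ratio: y₂/y₁ = ½[√(1 + 8Fr₁²) − 1] = ½[√70.08 − 1] = 3.69.
y₂ = 3.69 × 0.936 = 3.45 ft.

y₂ = 3.45 ft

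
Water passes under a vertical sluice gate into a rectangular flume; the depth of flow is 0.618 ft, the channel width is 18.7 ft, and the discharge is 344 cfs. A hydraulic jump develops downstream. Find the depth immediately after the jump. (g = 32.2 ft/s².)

y₂ = 5.53 ft

q = Q/b = 344/18.7 = 18.4 ft²/s; V₁ = q/y₁ = 29.8 ft/s. Fr₁ = V₁/√(g·y₁) = 6.67.
Bélanger equation: y₂/y₁ = ½[√(1 + 8Fr₁²) − 1] = ½[√357.2 − 1] = 8.95.
y₂ = 8.95 × 0.618 = 5.53 ft.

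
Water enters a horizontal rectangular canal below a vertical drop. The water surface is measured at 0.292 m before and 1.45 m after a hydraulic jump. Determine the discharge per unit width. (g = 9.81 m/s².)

q = 1.90 m²/s

For a rectangular channel the momentum equation gives q² = ½·g·y₁·y₂·(y₁ + y₂) = ½×9.81×0.292×1.45×1.74 = 3.62.
q = √3.62 = 1.90 m²/s.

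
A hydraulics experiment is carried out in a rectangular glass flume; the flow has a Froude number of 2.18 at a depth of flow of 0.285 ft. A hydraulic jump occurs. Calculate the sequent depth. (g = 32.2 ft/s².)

y₂ = 0.748 ft

Fr₁ = 2.18 (given).
Bélanger equation: y₂/y₁ = ½[√(1 + 8Fr₁²) − 1] = ½[√39.02 − 1] = 2.62.
y₂ = 2.62 × 0.285 = 0.748 ft.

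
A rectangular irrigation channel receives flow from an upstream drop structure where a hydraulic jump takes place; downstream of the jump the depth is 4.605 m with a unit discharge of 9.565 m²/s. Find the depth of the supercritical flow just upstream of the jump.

y₁ = 0.7556 m

V₂ = q/y₂ = 9.565/4.605 = 2.077 m/s; Fr₂ = V₂/√(g·y₂) = 0.3090.
From the momentum equation (using Fr₂), y₁/y₂ = ½[√(1 + 8Fr₂²) − 1] = ½[√1.7640 − 1] = 0.1641.
y₁ = 0.1641 × 4.605 = 0.7556 m.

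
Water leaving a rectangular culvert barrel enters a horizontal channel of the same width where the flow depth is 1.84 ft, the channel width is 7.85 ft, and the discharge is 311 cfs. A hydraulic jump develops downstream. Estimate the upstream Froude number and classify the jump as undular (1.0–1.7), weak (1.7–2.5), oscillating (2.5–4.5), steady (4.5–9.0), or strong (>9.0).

q = Q/b = 311/7.85 = 39.6 ft²/s; V₁ = q/y₁ = 21.5 ft/s. Fr₁ = V₁/√(g·y₁) = 2.80.
Fr₁ = 2.80 lies in the oscillating range.

Fr₁ = 2.80; oscillating jump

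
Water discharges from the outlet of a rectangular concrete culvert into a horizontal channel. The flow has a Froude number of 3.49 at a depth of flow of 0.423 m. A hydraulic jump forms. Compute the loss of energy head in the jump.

Fr₁ = 3.49 (given).
Sequent-depth ratio: y₂/y₁ = ½[√(1 + 8Fr₁²) − 1] = ½[√98.44 − 1] = 4.46.
y₂ = 4.46 × 0.423 = 1.89 m.
Head loss: ΔE = (y₂ − y₁)³/(4y₁y₂) = (1.89 − 0.423)³/(4×0.423×1.89) = 3.14/3.19 = 0.983 m.

ΔE = 0.983 m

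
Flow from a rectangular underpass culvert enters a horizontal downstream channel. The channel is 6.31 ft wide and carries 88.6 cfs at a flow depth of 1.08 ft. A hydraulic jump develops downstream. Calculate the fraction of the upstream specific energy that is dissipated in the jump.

q = Q/b = 88.6/6.31 = 14.0 ft²/s; V₁ = q/y₁ = 13.0 ft/s. Fr₁ = V₁/√(g·y₁) = 2.20.
By Bélanger, y₂/y₁ = ½[√(1 + 8Fr₁²) − 1] = ½[√39.88 − 1] = 2.66.
y₂ = 2.66 × 1.08 = 2.87 ft.
E₁ = y₁ + V₁²/2g = 3.70 ft. ΔE = (y₂ − y₁)³/(4y₁y₂) = 0.463 ft. ΔE/E₁ = 0.463/3.70 = 0.125.

ΔE/E₁ = 0.125 (12.5%)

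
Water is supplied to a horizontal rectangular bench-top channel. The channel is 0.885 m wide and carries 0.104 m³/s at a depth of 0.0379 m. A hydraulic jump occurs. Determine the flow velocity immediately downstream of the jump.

V₂ = 0.462 m/s

q = Q/b = 0.104/0.885 = 0.118 m²/s; V₁ = q/y₁ = 3.10 m/s. Fr₁ = V₁/√(g·y₁) = 5.09.
By Bélanger, y₂/y₁ = ½[√(1 + 8Fr₁²) − 1] = ½[√207.9 − 1] = 6.71.
y₂ = 6.71 × 0.0379 = 0.254 m.
V₂ = q/y₂ = 0.118/0.254 = 0.462 m/s.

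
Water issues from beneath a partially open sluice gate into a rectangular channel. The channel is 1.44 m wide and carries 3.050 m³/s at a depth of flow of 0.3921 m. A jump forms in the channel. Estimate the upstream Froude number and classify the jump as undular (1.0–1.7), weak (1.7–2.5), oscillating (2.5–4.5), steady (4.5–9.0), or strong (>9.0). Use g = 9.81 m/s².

Fr₁ = 2.754; oscillating jump

q = Q/b = 3.050/1.44 = 2.118 m²/s; V₁ = q/y₁ = 5.402 m/s. Fr₁ = V₁/√(g·y₁) = 2.754.
Fr₁ = 2.754 lies in the oscillating range.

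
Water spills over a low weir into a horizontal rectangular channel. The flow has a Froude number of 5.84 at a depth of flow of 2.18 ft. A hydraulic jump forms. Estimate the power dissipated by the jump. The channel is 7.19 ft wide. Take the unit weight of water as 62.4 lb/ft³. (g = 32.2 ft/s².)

Fr₁ = 5.84 (given).
From the momentum equation for a rectangular channel, y₂/y₁ = ½[√(1 + 8Fr₁²) − 1] = ½[√273.8 − 1] = 7.77.
y₂ = 7.77 × 2.18 = 16.9 ft.
V₁ = Fr₁·√(g·y₁) = 5.84×√(32.2×2.18) = 48.9 ft/s; q = V₁·y₁ = 107 ft²/s. V₂ = q/y₂ = 107/16.9 = 6.29 ft/s. E₁ = y₁ + V₁²/2g = 39.4 ft; E₂ = y₂ + V₂²/2g = 17.6 ft. ΔE = E₁ − E₂ = 21.8 ft.
Q = q·b = 107 × 7.19 = 767 cfs. P = γ·Q·ΔE/550 = 62.4 × 767 × 21.8 / 550 = 1896 hp.

P = 1896 hp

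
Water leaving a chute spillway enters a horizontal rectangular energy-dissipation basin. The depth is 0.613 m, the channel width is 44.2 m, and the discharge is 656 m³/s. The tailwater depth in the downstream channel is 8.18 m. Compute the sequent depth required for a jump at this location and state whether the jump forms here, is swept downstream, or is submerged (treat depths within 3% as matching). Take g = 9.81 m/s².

y₂ = 8.26 m; the jump forms here

q = Q/b = 656/44.2 = 14.8 m²/s; V₁ = q/y₁ = 24.2 m/s. Fr₁ = V₁/√(g·y₁) = 9.87.
From the momentum equation for a rectangular channel, y₂/y₁ = ½[√(1 + 8Fr₁²) − 1] = ½[√780.8 − 1] = 13.5.
y₂ = 13.5 × 0.613 = 8.26 m.
Tailwater y_tw = 8.18 m: y_tw ≈ y₂, so the jump forms here.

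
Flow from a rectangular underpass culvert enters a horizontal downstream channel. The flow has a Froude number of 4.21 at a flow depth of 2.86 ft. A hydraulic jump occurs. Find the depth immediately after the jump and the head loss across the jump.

y₂ = 15.7 ft; ΔE = 11.7 ft

Fr₁ = 4.21 (given).
By Bélanger, y₂/y₁ = ½[√(1 + 8Fr₁²) − 1] = ½[√142.8 − 1] = 5.47.
y₂ = 5.47 × 2.86 = 15.7 ft.
Head loss: ΔE = (y₂ − y₁)³/(4y₁y₂) = (15.7 − 2.86)³/(4×2.86×15.7) = 2096/179 = 11.7 ft.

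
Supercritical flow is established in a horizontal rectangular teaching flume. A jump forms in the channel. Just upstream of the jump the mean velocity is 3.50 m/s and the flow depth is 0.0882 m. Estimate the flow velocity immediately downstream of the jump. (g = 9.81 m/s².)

V₂ = 0.722 m/s

Fr₁ = V₁/√(g·y₁) = 3.50/√(9.81×0.0882) = 3.76.
From the momentum equation for a rectangular channel, y₂/y₁ = ½[√(1 + 8Fr₁²) − 1] = ½[√114.3 − 1] = 4.84.
y₂ = 4.84 × 0.0882 = 0.427 m.
q = V₁·y₁ = 3.50 × 0.0882 = 0.309 m²/s.
V₂ = q/y₂ = 0.309/0.427 = 0.722 m/s.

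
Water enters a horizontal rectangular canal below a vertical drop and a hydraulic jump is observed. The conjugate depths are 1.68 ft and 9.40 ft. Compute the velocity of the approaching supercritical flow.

V₁ = 31.6 ft/s

For a rectangular channel the momentum equation gives q² = ½·g·y₁·y₂·(y₁ + y₂) = ½×32.2×1.68×9.40×11.1 = 2817.
q = √2817 = 53.1 ft²/s.
V₁ = q/y₁ = 53.1/1.68 = 31.6 ft/s.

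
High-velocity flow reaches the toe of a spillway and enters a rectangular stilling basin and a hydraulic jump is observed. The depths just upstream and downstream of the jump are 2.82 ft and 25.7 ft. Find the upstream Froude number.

For a rectangular channel the momentum equation gives q² = ½·g·y₁·y₂·(y₁ + y₂) = ½×32.2×2.82×25.7×28.5 = 33278.
q = √33278 = 182 ft²/s.
V₁ = q/y₁ = 64.7 ft/s; Fr₁ = V₁/√(g·y₁) = 6.79.

Fr₁ = 6.79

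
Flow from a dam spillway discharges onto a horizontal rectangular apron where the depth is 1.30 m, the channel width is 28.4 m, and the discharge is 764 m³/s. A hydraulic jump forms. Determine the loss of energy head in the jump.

ΔE = 12.7 m

q = Q/b = 764/28.4 = 26.9 m²/s; V₁ = q/y₁ = 20.7 m/s. Fr₁ = V₁/√(g·y₁) = 5.79.
Bélanger equation: y₂/y₁ = ½[√(1 + 8Fr₁²) − 1] = ½[√269.6 − 1] = 7.71.
y₂ = 7.71 × 1.30 = 10.0 m.
Head loss: ΔE = (y₂ − y₁)³/(4y₁y₂) = (10.0 − 1.30)³/(4×1.30×10.0) = 664/52.1 = 12.7 m.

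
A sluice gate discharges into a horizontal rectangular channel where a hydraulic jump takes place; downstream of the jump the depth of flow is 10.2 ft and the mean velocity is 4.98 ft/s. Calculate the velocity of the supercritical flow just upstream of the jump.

V₁ = 37.4 ft/s

Fr₂ = V₂/√(g·y₂) = 4.98/√(32.2×10.2) = 0.275.
From the momentum equation (using Fr₂), y₁/y₂ = ½[√(1 + 8Fr₂²) − 1] = ½[√1.604 − 1] = 0.133.
y₁ = 0.133 × 10.2 = 1.36 ft.
V₁ = q/y₁ = 50.8/1.36 = 37.4 ft/s.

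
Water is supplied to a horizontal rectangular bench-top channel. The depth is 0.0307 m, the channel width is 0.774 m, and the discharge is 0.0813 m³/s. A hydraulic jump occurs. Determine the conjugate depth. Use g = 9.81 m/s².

y₂ = 0.256 m

q = Q/b = 0.0813/0.774 = 0.105 m²/s; V₁ = q/y₁ = 3.42 m/s. Fr₁ = V₁/√(g·y₁) = 6.23.
By Bélanger, y₂/y₁ = ½[√(1 + 8Fr₁²) − 1] = ½[√312.0 − 1] = 8.33.
y₂ = 8.33 × 0.0307 = 0.256 m.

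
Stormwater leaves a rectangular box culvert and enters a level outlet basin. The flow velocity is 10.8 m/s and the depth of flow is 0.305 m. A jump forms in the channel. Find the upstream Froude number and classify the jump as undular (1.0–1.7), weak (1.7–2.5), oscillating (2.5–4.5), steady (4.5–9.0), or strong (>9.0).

Fr₁ = V₁/√(g·y₁) = 10.8/√(9.81×0.305) = 6.24.
Fr₁ = 6.24 lies in the steady range.

Fr₁ = 6.24; steady jump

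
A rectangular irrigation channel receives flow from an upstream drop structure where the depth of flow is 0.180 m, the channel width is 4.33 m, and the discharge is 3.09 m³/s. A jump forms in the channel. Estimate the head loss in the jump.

ΔE = 0.249 m

q = Q/b = 3.09/4.33 = 0.714 m²/s; V₁ = q/y₁ = 3.96 m/s. Fr₁ = V₁/√(g·y₁) = 2.98.
From the momentum equation for a rectangular channel, y₂/y₁ = ½[√(1 + 8Fr₁²) − 1] = ½[√72.21 − 1] = 3.75.
y₂ = 3.75 × 0.180 = 0.675 m.
Head loss: ΔE = (y₂ − y₁)³/(4y₁y₂) = (0.675 − 0.180)³/(4×0.180×0.675) = 0.121/0.486 = 0.249 m.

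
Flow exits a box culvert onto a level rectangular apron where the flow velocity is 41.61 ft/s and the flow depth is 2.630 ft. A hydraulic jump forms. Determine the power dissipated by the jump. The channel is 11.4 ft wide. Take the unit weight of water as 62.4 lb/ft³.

P = 1867 hp

Fr₁ = V₁/√(g·y₁) = 41.61/√(32.2×2.630) = 4.522.
By Bélanger, y₂/y₁ = ½[√(1 + 8Fr₁²) − 1] = ½[√164.56 − 1] = 5.914.
y₂ = 5.914 × 2.630 = 15.55 ft.
q = V₁·y₁ = 41.61 × 2.630 = 109.4 ft²/s. V₂ = q/y₂ = 109.4/15.55 = 7.036 ft/s. E₁ = y₁ + V₁²/2g = 29.51 ft; E₂ = y₂ + V₂²/2g = 16.32 ft. ΔE = E₁ − E₂ = 13.19 ft.
Q = q·b = 109.4 × 11.4 = 1248 cfs. P = γ·Q·ΔE/550 = 62.4 × 1248 × 13.19 / 550 = 1867 hp.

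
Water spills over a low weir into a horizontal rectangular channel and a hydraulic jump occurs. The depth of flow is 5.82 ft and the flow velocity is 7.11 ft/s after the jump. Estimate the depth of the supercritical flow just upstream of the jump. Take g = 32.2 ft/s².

Fr₂ = V₂/√(g·y₂) = 7.11/√(32.2×5.82) = 0.519.
Applying the sequent-depth relation in reverse, y₁/y₂ = ½[√(1 + 8Fr₂²) − 1] = ½[√3.158 − 1] = 0.389.
y₁ = 0.389 × 5.82 = 2.26 ft.

y₁ = 2.26 ft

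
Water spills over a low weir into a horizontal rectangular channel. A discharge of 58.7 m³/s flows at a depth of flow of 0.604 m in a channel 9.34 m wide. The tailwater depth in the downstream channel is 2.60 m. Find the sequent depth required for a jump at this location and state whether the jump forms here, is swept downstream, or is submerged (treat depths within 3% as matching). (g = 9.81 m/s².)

y₂ = 3.36 m; the jump is swept downstream

q = Q/b = 58.7/9.34 = 6.28 m²/s; V₁ = q/y₁ = 10.4 m/s. Fr₁ = V₁/√(g·y₁) = 4.27.
By Bélanger, y₂/y₁ = ½[√(1 + 8Fr₁²) − 1] = ½[√147.2 − 1] = 5.57.
y₂ = 5.57 × 0.604 = 3.36 m.
Tailwater y_tw = 2.60 m: y_tw < y₂, so the jump is swept downstream.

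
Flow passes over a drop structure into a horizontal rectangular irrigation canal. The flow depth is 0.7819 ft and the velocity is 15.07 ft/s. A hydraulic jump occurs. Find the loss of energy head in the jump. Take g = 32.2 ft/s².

Fr₁ = V₁/√(g·y₁) = 15.07/√(32.2×0.7819) = 3.003.
By Bélanger, y₂/y₁ = ½[√(1 + 8Fr₁²) − 1] = ½[√73.162 − 1] = 3.777.
y₂ = 3.777 × 0.7819 = 2.953 ft.
q = V₁·y₁ = 15.07 × 0.7819 = 11.78 ft²/s. V₂ = q/y₂ = 11.78/2.953 = 3.990 ft/s. E₁ = y₁ + V₁²/2g = 4.308 ft; E₂ = y₂ + V₂²/2g = 3.200 ft. ΔE = E₁ − E₂ = 1.108 ft.

ΔE = 1.108 ft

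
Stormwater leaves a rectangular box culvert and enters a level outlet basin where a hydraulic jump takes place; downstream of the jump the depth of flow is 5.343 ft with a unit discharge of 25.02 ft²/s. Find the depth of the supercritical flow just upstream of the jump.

V₂ = q/y₂ = 25.02/5.343 = 4.683 ft/s; Fr₂ = V₂/√(g·y₂) = 0.3570.
The Bélanger relation is symmetric: y₁/y₂ = ½[√(1 + 8Fr₂²) − 1] = ½[√2.0197 − 1] = 0.2106.
y₁ = 0.2106 × 5.343 = 1.125 ft.

y₁ = 1.125 ft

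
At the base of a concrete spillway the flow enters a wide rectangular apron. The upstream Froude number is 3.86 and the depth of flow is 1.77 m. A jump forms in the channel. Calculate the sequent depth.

y₂ = 8.82 m

Fr₁ = 3.86 (given).
By Bélanger, y₂/y₁ = ½[√(1 + 8Fr₁²) − 1] = ½[√120.2 − 1] = 4.98.
y₂ = 4.98 × 1.77 = 8.82 m.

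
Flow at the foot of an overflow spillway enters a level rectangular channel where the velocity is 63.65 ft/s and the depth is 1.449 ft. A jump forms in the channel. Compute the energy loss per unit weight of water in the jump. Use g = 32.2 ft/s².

Fr₁ = V₁/√(g·y₁) = 63.65/√(32.2×1.449) = 9.318.
Conjugate-depth relation: y₂/y₁ = ½[√(1 + 8Fr₁²) − 1] = ½[√695.64 − 1] = 12.69.
y₂ = 12.69 × 1.449 = 18.38 ft.
q = V₁·y₁ = 63.65 × 1.449 = 92.23 ft²/s. V₂ = q/y₂ = 92.23/18.38 = 5.017 ft/s. E₁ = y₁ + V₁²/2g = 64.36 ft; E₂ = y₂ + V₂²/2g = 18.78 ft. ΔE = E₁ − E₂ = 45.58 ft.

ΔE = 45.58 ft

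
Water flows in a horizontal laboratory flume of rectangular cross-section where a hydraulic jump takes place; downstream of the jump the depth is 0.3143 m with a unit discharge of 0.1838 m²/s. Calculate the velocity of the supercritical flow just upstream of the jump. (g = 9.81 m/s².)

V₁ = 3.129 m/s

V₂ = q/y₂ = 0.1838/0.3143 = 0.5848 m/s; Fr₂ = V₂/√(g·y₂) = 0.3330.
From the momentum equation (using Fr₂), y₁/y₂ = ½[√(1 + 8Fr₂²) − 1] = ½[√1.8873 − 1] = 0.1869.
y₁ = 0.1869 × 0.3143 = 0.05874 m.
V₁ = q/y₁ = 0.1838/0.05874 = 3.129 m/s.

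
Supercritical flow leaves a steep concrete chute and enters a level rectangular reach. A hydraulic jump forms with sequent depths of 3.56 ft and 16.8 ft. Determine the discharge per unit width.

For a rectangular channel the momentum equation gives q² = ½·g·y₁·y₂·(y₁ + y₂) = ½×32.2×3.56×16.8×20.4 = 19605.
q = √19605 = 140 ft²/s.

q = 140 ft²/s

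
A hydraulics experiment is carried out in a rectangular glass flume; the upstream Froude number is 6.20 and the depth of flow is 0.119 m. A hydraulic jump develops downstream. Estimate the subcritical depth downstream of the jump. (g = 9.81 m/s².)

y₂ = 0.986 m

Fr₁ = 6.20 (given).
Conjugate-depth relation: y₂/y₁ = ½[√(1 + 8Fr₁²) − 1] = ½[√308.5 − 1] = 8.28.
y₂ = 8.28 × 0.119 = 0.986 m.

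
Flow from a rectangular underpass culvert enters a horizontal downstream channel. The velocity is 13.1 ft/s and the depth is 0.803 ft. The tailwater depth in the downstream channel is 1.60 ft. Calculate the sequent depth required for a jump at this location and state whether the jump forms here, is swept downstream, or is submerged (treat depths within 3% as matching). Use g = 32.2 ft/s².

y₂ = 2.55 ft; the jump is swept downstream

Fr₁ = V₁/√(g·y₁) = 13.1/√(32.2×0.803) = 2.58.
Conjugate-depth relation: y₂/y₁ = ½[√(1 + 8Fr₁²) − 1] = ½[√54.10 − 1] = 3.18.
y₂ = 3.18 × 0.803 = 2.55 ft.
Tailwater y_tw = 1.60 ft: y_tw < y₂, so the jump is swept downstream.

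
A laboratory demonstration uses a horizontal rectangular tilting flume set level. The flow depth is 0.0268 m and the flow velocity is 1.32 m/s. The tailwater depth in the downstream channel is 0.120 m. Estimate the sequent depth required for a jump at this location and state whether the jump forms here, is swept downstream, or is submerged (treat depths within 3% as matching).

Fr₁ = V₁/√(g·y₁) = 1.32/√(9.81×0.0268) = 2.57.
From the momentum equation for a rectangular channel, y₂/y₁ = ½[√(1 + 8Fr₁²) − 1] = ½[√54.02 − 1] = 3.17.
y₂ = 3.17 × 0.0268 = 0.0851 m.
Tailwater y_tw = 0.120 m: y_tw > y₂, so the jump is submerged.

y₂ = 0.0851 m; the jump is submerged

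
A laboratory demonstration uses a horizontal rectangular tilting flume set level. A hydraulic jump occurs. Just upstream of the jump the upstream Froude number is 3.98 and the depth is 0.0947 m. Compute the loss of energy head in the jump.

Fr₁ = 3.98 (given).
From the momentum equation for a rectangular channel, y₂/y₁ = ½[√(1 + 8Fr₁²) − 1] = ½[√127.7 − 1] = 5.15.
y₂ = 5.15 × 0.0947 = 0.488 m.
Head loss: ΔE = (y₂ − y₁)³/(4y₁y₂) = (0.488 − 0.0947)³/(4×0.0947×0.488) = 0.0607/0.185 = 0.329 m.

ΔE = 0.329 m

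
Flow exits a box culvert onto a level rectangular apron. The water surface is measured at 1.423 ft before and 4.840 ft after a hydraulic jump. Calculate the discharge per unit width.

For a rectangular channel the momentum equation gives q² = ½·g·y₁·y₂·(y₁ + y₂) = ½×32.2×1.423×4.840×6.263 = 694.5.
q = √694.5 = 26.35 ft²/s.

q = 26.35 ft²/s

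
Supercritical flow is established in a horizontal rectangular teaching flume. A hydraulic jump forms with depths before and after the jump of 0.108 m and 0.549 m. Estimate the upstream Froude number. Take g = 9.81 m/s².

For a rectangular channel the momentum equation gives q² = ½·g·y₁·y₂·(y₁ + y₂) = ½×9.81×0.108×0.549×0.657 = 0.191.
q = √0.191 = 0.437 m²/s.
V₁ = q/y₁ = 4.05 m/s; Fr₁ = V₁/√(g·y₁) = 3.93.

Fr₁ = 3.93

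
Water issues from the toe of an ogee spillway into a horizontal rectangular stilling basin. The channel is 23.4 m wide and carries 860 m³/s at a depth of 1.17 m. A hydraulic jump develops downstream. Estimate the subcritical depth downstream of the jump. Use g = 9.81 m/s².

q = Q/b = 860/23.4 = 36.8 m²/s; V₁ = q/y₁ = 31.4 m/s. Fr₁ = V₁/√(g·y₁) = 9.27.
By Bélanger, y₂/y₁ = ½[√(1 + 8Fr₁²) − 1] = ½[√688.7 − 1] = 12.6.
y₂ = 12.6 × 1.17 = 14.8 m.

y₂ = 14.8 m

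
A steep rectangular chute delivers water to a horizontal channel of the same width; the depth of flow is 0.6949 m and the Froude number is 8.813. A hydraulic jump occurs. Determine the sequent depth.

y₂ = 8.320 m

Fr₁ = 8.813 (given).
From the momentum equation for a rectangular channel, y₂/y₁ = ½[√(1 + 8Fr₁²) − 1] = ½[√622.35 − 1] = 11.97.
y₂ = 11.97 × 0.6949 = 8.320 m.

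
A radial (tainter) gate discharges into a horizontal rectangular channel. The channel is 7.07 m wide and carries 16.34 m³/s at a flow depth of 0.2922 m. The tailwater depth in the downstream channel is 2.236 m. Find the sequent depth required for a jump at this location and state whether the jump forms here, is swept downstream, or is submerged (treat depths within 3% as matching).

q = Q/b = 16.34/7.07 = 2.311 m²/s; V₁ = q/y₁ = 7.910 m/s. Fr₁ = V₁/√(g·y₁) = 4.672.
By Bélanger, y₂/y₁ = ½[√(1 + 8Fr₁²) − 1] = ½[√175.60 − 1] = 6.126.
y₂ = 6.126 × 0.2922 = 1.790 m.
Tailwater y_tw = 2.236 m: y_tw > y₂, so the jump is submerged.

y₂ = 1.790 m; the jump is submerged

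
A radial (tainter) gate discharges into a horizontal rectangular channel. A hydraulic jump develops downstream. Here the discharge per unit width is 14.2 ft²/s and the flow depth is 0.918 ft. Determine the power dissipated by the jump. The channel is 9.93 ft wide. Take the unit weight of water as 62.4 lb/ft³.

V₁ = q/y₁ = 14.2/0.918 = 15.5 ft/s. Fr₁ = V₁/√(g·y₁) = 15.5/√(32.2×0.918) = 2.85.
Sequent-depth ratio: y₂/y₁ = ½[√(1 + 8Fr₁²) − 1] = ½[√65.76 − 1] = 3.55.
y₂ = 3.55 × 0.918 = 3.26 ft.
Head loss: ΔE = (y₂ − y₁)³/(4y₁y₂) = (3.26 − 0.918)³/(4×0.918×3.26) = 12.9/12.0 = 1.08 ft.
Q = q·b = 14.2 × 9.93 = 141 cfs. P = γ·Q·ΔE/550 = 62.4 × 141 × 1.08 / 550 = 17.2 hp.

P = 17.2 hp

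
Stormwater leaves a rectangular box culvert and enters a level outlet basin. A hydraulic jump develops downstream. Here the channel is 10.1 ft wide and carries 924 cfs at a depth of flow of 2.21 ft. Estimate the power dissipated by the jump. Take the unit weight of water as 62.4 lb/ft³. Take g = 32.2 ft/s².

P = 1458 hp

q = Q/b = 924/10.1 = 91.5 ft²/s; V₁ = q/y₁ = 41.4 ft/s. Fr₁ = V₁/√(g·y₁) = 4.91.
Conjugate-depth relation: y₂/y₁ = ½[√(1 + 8Fr₁²) − 1] = ½[√193.6 − 1] = 6.46.
y₂ = 6.46 × 2.21 = 14.3 ft.
V₂ = q/y₂ = 91.5/14.3 = 6.41 ft/s. E₁ = y₁ + V₁²/2g = 28.8 ft; E₂ = y₂ + V₂²/2g = 14.9 ft. ΔE = E₁ − E₂ = 13.9 ft.
P = γ·Q·ΔE/550 = 62.4 × 924 × 13.9 / 550 = 1458 hp.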